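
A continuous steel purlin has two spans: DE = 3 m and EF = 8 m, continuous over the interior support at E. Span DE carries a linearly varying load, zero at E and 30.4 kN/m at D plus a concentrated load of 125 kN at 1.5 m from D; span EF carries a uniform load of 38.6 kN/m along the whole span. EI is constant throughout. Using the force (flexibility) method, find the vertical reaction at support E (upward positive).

Take M_E as the redundant. Released structure: two simple spans DE and EF with a hinge at E.
Rotations at E on the released spans (each span's end-slope, ×1/EI):
  span DE: triangular load, peak 30.4: 7w₀L³/(360EI) = 15.96/EI
  span DE: point load 125 at a = 1.5: Pab(L + a)/(6LEI) = 70.31/EI
  span EF: UDL 38.6: wL³/(24EI) = 823.5/EI
  relative rotation θ_0 = (86.27 + 823.5)/EI = 909.7/EI
A unit hogging moment at E produces rotation L₁/(3EI) + L₂/(3EI) = 3.667/EI.
Compatibility: M_E·(L₁+L₂)/(3EI) = θ_0, giving M_E = 248.1 kN·m (hogging).
Span DE, ΣM about D with M_E applied at E: R_E^{DE}·3 = 233.1 + 248.1, so R_E^{DE} = 160.4 kN and R_D = 170.6 − 160.4 = 10.2 kN.
Span EF, ΣM about F: R_E^{EF}·8 = 1235 + 248.1, so R_E^{EF} = 185.4 kN and R_F = 308.8 − 185.4 = 123.4 kN.
R_E = 160.4 + 185.4 = 345.8 kN.

R_E = 345.8 kN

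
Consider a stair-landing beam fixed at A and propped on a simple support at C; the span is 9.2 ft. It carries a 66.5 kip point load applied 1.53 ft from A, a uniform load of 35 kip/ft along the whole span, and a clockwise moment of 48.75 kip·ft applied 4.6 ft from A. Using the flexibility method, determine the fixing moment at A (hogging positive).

Choose R_C as the redundant. The primary structure is the cantilever fixed at A.
Primary-structure tip deflection at C by superposition:
  point load 66.5 at a = 1.53: Pa²(3L − a)/(6EI) = 676.4/EI
  UDL 35: wL⁴/(8EI) = 31342/EI
  clockwise couple 48.75 at a = 4.6: M₀a(2L − a)/(2EI) = 1547/EI
  δ_0 = 33566/EI
Flexibility coefficient — unit upward force at C: δ_{CC} = L³/(3EI) = 259.6/EI.
Compatibility at C: δ_0 − R_C·δ_{CC} = 0, so R_C = 33566/259.6 = 129.3 kip.
Moment equilibrium about A: M_A = Σ(load moments about A) − R_C·L = 1632 − 129.3×9.2 = 442 kip·ft.

M_A = 442 kip·ft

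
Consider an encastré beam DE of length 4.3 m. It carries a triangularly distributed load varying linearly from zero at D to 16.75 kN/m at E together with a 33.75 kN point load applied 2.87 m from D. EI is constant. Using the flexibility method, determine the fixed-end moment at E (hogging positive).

M_E = 36.99 kN·m

Release both end moments; the primary structure is a simply-supported span DE with redundants M_D and M_E.
End rotations of the released simple span under the applied load (×1/EI):
  at D: triangular load, peak 16.75: 7w₀L³/(360EI) = 25.89/EI
  at E: triangular load, peak 16.75: w₀L³/(45EI) = 29.59/EI
  at D: point load 33.75 at a = 2.87: Pab(L + b)/(6LEI) = 30.76/EI
  at E: point load 33.75 at a = 2.87: Pab(L + a)/(6LEI) = 38.49/EI
  θ_D0 = 56.66/EI,  θ_E0 = 68.09/EI
Flexibility coefficients: a unit moment at one end gives L/(3EI) there and L/(6EI) at the far end, so f₁₁ = f₂₂ = 1.433/EI and f₁₂ = f₂₁ = 0.7167/EI.
Compatibility — zero rotation at each built-in end:
  1.433 M_D + 0.7167 M_E = 56.66
  0.7167 M_D + 1.433 M_E = 68.09
Solving the pair gives M_D = 21.04 kN·m and M_E = 36.99 kN·m (hogging).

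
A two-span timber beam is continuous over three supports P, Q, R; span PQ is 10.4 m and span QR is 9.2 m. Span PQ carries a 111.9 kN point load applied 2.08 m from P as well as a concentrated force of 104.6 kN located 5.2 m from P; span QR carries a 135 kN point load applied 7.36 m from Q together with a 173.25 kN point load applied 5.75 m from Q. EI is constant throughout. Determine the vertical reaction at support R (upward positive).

R_R = 178.9 kN

Release continuity at Q by inserting a hinge; the redundant is the internal moment M_Q. The primary structure is two simply-supported spans PQ and QR.
End slopes at the hinge Q, treating each span as simply supported:
  span PQ: point load 111.9 at a = 2.08: Pab(L + a)/(6LEI) = 387.3/EI
  span PQ: point load 104.6 at a = 5.2: Pab(L + a)/(6LEI) = 707.1/EI
  span QR: point load 135 at a = 7.36: Pab(L + b)/(6LEI) = 365.6/EI
  span QR: point load 173.25 at a = 5.75: Pab(L + b)/(6LEI) = 787.6/EI
  relative rotation θ_0 = (1094 + 1153)/EI = 2248/EI
A unit hogging moment at Q produces rotation L₁/(3EI) + L₂/(3EI) = 6.533/EI.
Compatibility: M_Q·(L₁+L₂)/(3EI) = θ_0, giving M_Q = 344 kN·m (hogging).
Span QR, ΣM about R: R_Q^{QR}·9.2 = 846.1 + 344, so R_Q^{QR} = 129.4 kN and R_R = 308.2 − 129.4 = 178.9 kN.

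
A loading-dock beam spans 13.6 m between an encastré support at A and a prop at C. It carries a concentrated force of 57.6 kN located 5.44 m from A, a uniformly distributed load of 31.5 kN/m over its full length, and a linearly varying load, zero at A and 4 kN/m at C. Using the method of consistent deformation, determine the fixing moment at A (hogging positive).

Choose R_C as the redundant. The primary structure is the cantilever fixed at A.
Deflection at C on the released cantilever, summing each load's contribution:
  point load 57.6 at a = 5.44: Pa²(3L − a)/(6EI) = 10046/EI
  UDL 31.5: wL⁴/(8EI) = 134703/EI
  triangular load, peak 4 at the free end: 11w₀L⁴/(120EI) = 12544/EI
  δ_0 = 157292/EI
Flexibility coefficient — unit upward force at C: δ_{CC} = L³/(3EI) = 838.5/EI.
Compatibility at C: δ_0 − R_C·δ_{CC} = 0, so R_C = 157292/838.5 = 187.6 kN.
Moment equilibrium about A: M_A = Σ(load moments about A) − R_C·L = 3473 − 187.6×13.6 = 921.8 kN·m.

M_A = 921.8 kN·m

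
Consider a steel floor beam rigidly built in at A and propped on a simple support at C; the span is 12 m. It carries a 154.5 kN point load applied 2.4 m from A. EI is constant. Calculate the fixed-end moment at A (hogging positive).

M_A = 267 kN·m

Choose R_C as the redundant. The primary structure is the cantilever fixed at A.
Primary-structure tip deflection at C by superposition:
  point load 154.5 at a = 2.4: Pa²(3L − a)/(6EI) = 4984/EI
Tip deflection under a unit load at C: L³/(3EI) = 576/EI.
Compatibility at C: δ_0 − R_C·δ_{CC} = 0, so R_C = 4984/576 = 8.652 kN.
Moment equilibrium about A: M_A = Σ(load moments about A) − R_C·L = 370.8 − 8.652×12 = 267 kN·m.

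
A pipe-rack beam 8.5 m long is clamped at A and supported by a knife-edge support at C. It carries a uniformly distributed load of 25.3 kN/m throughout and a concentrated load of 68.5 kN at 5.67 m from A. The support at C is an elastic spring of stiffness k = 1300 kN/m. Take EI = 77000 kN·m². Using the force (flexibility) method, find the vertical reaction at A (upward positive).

R_A = 193.4 kN

Release the roller at C. Primary structure: cantilever fixed at A.
Downward deflection at the released point C due to the loads:
  UDL 25.3: wL⁴/(8EI) = 16508/EI
  point load 68.5 at a = 5.67: Pa²(3L − a)/(6EI) = 7278/EI
  δ_0 = 23787/EI
Tip deflection under a unit load at C: L³/(3EI) = 204.7/EI.
With EI = 77000 kN·m²: δ_0 = 0.30892 m and δ_{CC} = 0.002659 m/kN.
Compatibility — the spring shortens by R_C/k under the reaction it provides: δ_0 − R_C·δ_{CC} = R_C/k. With 1/k = 0.000769 m/kN, R_C = δ_0 / (δ_{CC} + 1/k) = 0.30892 / (0.002659 + 0.000769) = 90.12 kN.
Vertical equilibrium: R_A = ΣP − R_C = 283.6 − 90.12 = 193.4 kN.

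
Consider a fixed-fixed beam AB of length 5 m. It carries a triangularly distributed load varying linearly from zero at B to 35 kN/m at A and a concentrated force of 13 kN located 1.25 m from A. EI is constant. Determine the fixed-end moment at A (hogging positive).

Release both end moments; the primary structure is a simply-supported span AB with redundants M_A and M_B.
On the primary (simply-supported) span, the end slopes from the loading are:
  at A: triangular load, peak 35: w₀L³/(45EI) = 97.22/EI
  at B: triangular load, peak 35: 7w₀L³/(360EI) = 85.07/EI
  at A: point load 13 at a = 1.25: Pab(L + b)/(6LEI) = 17.77/EI
  at B: point load 13 at a = 1.25: Pab(L + a)/(6LEI) = 12.7/EI
  θ_A0 = 115/EI,  θ_B0 = 97.76/EI
Flexibility coefficients: a unit moment at one end gives L/(3EI) there and L/(6EI) at the far end, so f₁₁ = f₂₂ = 1.667/EI and f₁₂ = f₂₁ = 0.8333/EI.
Compatibility — zero rotation at each built-in end:
  1.667 M_A + 0.8333 M_B = 115
  0.8333 M_A + 1.667 M_B = 97.76
Solving the pair gives M_A = 52.89 kN·m and M_B = 32.21 kN·m (hogging).

M_A = 52.89 kN·m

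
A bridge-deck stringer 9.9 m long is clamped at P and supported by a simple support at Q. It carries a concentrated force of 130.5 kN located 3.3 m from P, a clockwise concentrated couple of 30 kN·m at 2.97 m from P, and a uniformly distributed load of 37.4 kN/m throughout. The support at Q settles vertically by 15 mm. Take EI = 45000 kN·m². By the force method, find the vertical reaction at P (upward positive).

R_P = 342.3 kN

Choose R_Q as the redundant. The primary structure is the cantilever fixed at P.
Free-end deflection of the primary structure under the applied loading (downward +):
  point load 130.5 at a = 3.3: Pa²(3L − a)/(6EI) = 6253/EI
  clockwise couple 30 at a = 2.97: M₀a(2L − a)/(2EI) = 749.8/EI
  UDL 37.4: wL⁴/(8EI) = 44908/EI
  δ_0 = 51911/EI
Tip deflection under a unit load at Q: L³/(3EI) = 323.4/EI.
With EI = 45000 kN·m²: δ_0 = 1.1536 m and δ_{QQ} = 0.007187 m/kN.
Compatibility — the beam at Q must follow the support down by 0.015 m: δ_0 − R_Q·δ_{QQ} = 0.015, so R_Q = (1.1536 − 0.015)/0.007187 = 158.4 kN.
Vertical equilibrium: R_P = ΣP − R_Q = 500.8 − 158.4 = 342.3 kN.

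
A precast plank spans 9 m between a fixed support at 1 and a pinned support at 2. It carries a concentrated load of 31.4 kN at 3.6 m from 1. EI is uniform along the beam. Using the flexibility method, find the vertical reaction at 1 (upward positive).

Release the roller at 2. Primary structure: cantilever fixed at 1.
Deflection at 2 on the released cantilever, summing each load's contribution:
  point load 31.4 at a = 3.6: Pa²(3L − a)/(6EI) = 1587/EI
Tip deflection under a unit load at 2: L³/(3EI) = 243/EI.
Compatibility at 2: δ_0 − R_2·δ_{22} = 0, so R_2 = 1587/243 = 6.531 kN.
Vertical equilibrium: R_1 = ΣP − R_2 = 31.4 − 6.531 = 24.87 kN.

R_1 = 24.87 kN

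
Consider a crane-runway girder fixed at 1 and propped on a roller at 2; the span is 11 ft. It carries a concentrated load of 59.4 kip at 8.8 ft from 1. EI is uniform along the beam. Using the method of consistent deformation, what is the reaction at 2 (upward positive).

Release the roller at 2. Primary structure: cantilever fixed at 1.
Primary-structure tip deflection at 2 by superposition:
  point load 59.4 at a = 8.8: Pa²(3L − a)/(6EI) = 18553/EI
Flexibility coefficient — unit upward force at 2: δ_{22} = L³/(3EI) = 443.7/EI.
Compatibility at 2: δ_0 − R_2·δ_{22} = 0, so R_2 = 18553/443.7 = 41.82 kip.

R_2 = 41.82 kip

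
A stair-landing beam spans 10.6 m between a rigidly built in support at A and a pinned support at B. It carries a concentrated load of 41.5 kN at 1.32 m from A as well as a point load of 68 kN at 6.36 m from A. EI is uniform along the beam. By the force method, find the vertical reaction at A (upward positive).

R_A = 79.2 kN

Release the roller at B. Primary structure: cantilever fixed at A.
Free-end deflection of the primary structure under the applied loading (downward +):
  point load 41.5 at a = 1.32: Pa²(3L − a)/(6EI) = 367.3/EI
  point load 68 at a = 6.36: Pa²(3L − a)/(6EI) = 11662/EI
  δ_0 = 12030/EI
Flexibility coefficient — unit upward force at B: δ_{BB} = L³/(3EI) = 397/EI.
The prop prevents deflection at B: R_B = δ_0/δ_{BB} = 12030/397 = 30.3 kN.
Vertical equilibrium: R_A = ΣP − R_B = 109.5 − 30.3 = 79.2 kN.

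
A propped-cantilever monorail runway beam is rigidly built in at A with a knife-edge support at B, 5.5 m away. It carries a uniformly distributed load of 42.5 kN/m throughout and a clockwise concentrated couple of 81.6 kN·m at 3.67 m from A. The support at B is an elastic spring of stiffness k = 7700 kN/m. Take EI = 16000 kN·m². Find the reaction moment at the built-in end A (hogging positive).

M_A = 154.8 kN·m

Take the reaction at B as the redundant and release it; the primary structure is a cantilever fixed at A.
Free-end deflection of the primary structure under the applied loading (downward +):
  UDL 42.5: wL⁴/(8EI) = 4861/EI
  clockwise couple 81.6 at a = 3.67: M₀a(2L − a)/(2EI) = 1098/EI
  δ_0 = 5959/EI
Flexibility coefficient — unit upward force at B: δ_{BB} = L³/(3EI) = 55.46/EI.
With EI = 16000 kN·m²: δ_0 = 0.37243 m and δ_{BB} = 0.003466 m/kN.
Compatibility — the spring shortens by R_B/k under the reaction it provides: δ_0 − R_B·δ_{BB} = R_B/k. With 1/k = 0.00013 m/kN, R_B = δ_0 / (δ_{BB} + 1/k) = 0.37243 / (0.003466 + 0.00013) = 103.6 kN.
Moment equilibrium about A: M_A = Σ(load moments about A) − R_B·L = 724.4 − 103.6×5.5 = 154.8 kN·m.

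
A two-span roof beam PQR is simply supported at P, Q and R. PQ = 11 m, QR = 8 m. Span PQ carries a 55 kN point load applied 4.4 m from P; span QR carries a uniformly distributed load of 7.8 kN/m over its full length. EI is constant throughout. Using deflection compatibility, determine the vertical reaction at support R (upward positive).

R_R = 20.56 kN

Insert a hinge at Q; M_Q is the redundant, and each span becomes simply supported.
End slopes at the hinge Q, treating each span as simply supported:
  span PQ: point load 55 at a = 4.4: Pab(L + a)/(6LEI) = 372.7/EI
  span QR: UDL 7.8: wL³/(24EI) = 166.4/EI
  relative rotation θ_0 = (372.7 + 166.4)/EI = 539.1/EI
A unit hogging moment at Q produces rotation L₁/(3EI) + L₂/(3EI) = 6.333/EI.
Slope continuity at Q: θ_0 = M_Q·6.333/EI, so M_Q = 539.1/6.333 = 85.12 kN·m (hogging).
Span QR, ΣM about R: R_Q^{QR}·8 = 249.6 + 85.12, so R_Q^{QR} = 41.84 kN and R_R = 62.4 − 41.84 = 20.56 kN.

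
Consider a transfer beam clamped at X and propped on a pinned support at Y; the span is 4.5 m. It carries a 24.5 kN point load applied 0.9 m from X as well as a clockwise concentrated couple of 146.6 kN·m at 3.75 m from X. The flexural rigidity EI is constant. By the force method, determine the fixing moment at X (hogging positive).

M_X = -51.32 kN·m

Choose R_Y as the redundant. The primary structure is the cantilever fixed at X.
Primary-structure tip deflection at Y by superposition:
  point load 24.5 at a = 0.9: Pa²(3L − a)/(6EI) = 41.67/EI
  clockwise couple 146.6 at a = 3.75: M₀a(2L − a)/(2EI) = 1443/EI
  δ_0 = 1485/EI
Flexibility coefficient — unit upward force at Y: δ_{YY} = L³/(3EI) = 30.38/EI.
The prop prevents deflection at Y: R_Y = δ_0/δ_{YY} = 1485/30.38 = 48.88 kN.
Moment equilibrium about X: M_X = Σ(load moments about X) − R_Y·L = 168.7 − 48.88×4.5 = -51.32 kN·m.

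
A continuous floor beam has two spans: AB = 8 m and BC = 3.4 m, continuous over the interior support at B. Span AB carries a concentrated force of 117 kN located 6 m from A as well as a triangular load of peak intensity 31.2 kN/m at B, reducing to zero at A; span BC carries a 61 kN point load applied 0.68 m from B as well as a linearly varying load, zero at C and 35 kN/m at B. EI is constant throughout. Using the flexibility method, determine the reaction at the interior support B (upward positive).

R_B = 350.8 kN

Release continuity at B by inserting a hinge; the redundant is the internal moment M_B. The primary structure is two simply-supported spans AB and BC.
End slopes at the hinge B, treating each span as simply supported:
  span AB: point load 117 at a = 6: Pab(L + a)/(6LEI) = 409.5/EI
  span AB: triangular load, peak 31.2: w₀L³/(45EI) = 355/EI
  span BC: point load 61 at a = 0.68: Pab(L + b)/(6LEI) = 33.85/EI
  span BC: triangular load, peak 35: w₀L³/(45EI) = 30.57/EI
  relative rotation θ_0 = (764.5 + 64.42)/EI = 828.9/EI
A unit hogging moment at B produces rotation L₁/(3EI) + L₂/(3EI) = 3.8/EI.
Compatibility: M_B·(L₁+L₂)/(3EI) = θ_0, giving M_B = 218.1 kN·m (hogging).
Span AB, ΣM about A with M_B applied at B: R_B^{AB}·8 = 1368 + 218.1, so R_B^{AB} = 198.2 kN and R_A = 241.8 − 198.2 = 43.58 kN.
Span BC, ΣM about C: R_B^{BC}·3.4 = 300.8 + 218.1, so R_B^{BC} = 152.6 kN and R_C = 120.5 − 152.6 = -32.12 kN.
R_B = 198.2 + 152.6 = 350.8 kN.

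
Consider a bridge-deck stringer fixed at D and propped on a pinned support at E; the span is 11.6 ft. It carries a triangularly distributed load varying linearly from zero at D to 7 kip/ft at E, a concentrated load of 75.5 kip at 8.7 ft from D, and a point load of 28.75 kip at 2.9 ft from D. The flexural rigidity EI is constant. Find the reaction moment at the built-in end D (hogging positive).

Remove the prop at E; the released (primary) structure is a cantilever built in at D.
Deflection at E on the released cantilever, summing each load's contribution:
  triangular load, peak 7 at the free end: 11w₀L⁴/(120EI) = 11618/EI
  point load 75.5 at a = 8.7: Pa²(3L − a)/(6EI) = 24858/EI
  point load 28.75 at a = 2.9: Pa²(3L − a)/(6EI) = 1286/EI
  δ_0 = 37762/EI
Tip deflection under a unit load at E: L³/(3EI) = 520.3/EI.
The prop prevents deflection at E: R_E = δ_0/δ_{EE} = 37762/520.3 = 72.58 kip.
Moment equilibrium about D: M_D = Σ(load moments about D) − R_E·L = 1054 − 72.58×11.6 = 212.3 kip·ft.

M_D = 212.3 kip·ft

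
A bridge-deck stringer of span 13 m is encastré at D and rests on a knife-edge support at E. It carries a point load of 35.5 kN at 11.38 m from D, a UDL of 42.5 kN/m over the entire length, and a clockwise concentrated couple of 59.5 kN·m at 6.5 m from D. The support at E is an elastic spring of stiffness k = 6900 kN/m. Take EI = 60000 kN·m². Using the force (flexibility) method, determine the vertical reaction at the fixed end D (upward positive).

R_D = 349.6 kN

Release the roller at E. Primary structure: cantilever fixed at D.
Free-end deflection of the primary structure under the applied loading (downward +):
  point load 35.5 at a = 11.38: Pa²(3L − a)/(6EI) = 21163/EI
  UDL 42.5: wL⁴/(8EI) = 151730/EI
  clockwise couple 59.5 at a = 6.5: M₀a(2L − a)/(2EI) = 3771/EI
  δ_0 = 176665/EI
Tip deflection under a unit load at E: L³/(3EI) = 732.3/EI.
With EI = 60000 kN·m²: δ_0 = 2.9444 m and δ_{EE} = 0.012206 m/kN.
Compatibility — the spring shortens by R_E/k under the reaction it provides: δ_0 − R_E·δ_{EE} = R_E/k. With 1/k = 0.000145 m/kN, R_E = δ_0 / (δ_{EE} + 1/k) = 2.9444 / (0.012206 + 0.000145) = 238.4 kN.
Vertical equilibrium: R_D = ΣP − R_E = 588 − 238.4 = 349.6 kN.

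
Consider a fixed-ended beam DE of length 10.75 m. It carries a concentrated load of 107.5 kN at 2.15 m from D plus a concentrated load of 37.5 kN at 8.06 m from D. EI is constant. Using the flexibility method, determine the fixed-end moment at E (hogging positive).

Take the two fixed-end moments M_D, M_E as redundants; the released structure is the simple span DE.
End rotations of the released simple span under the applied load (×1/EI):
  at D: point load 107.5 at a = 2.15: Pab(L + b)/(6LEI) = 596.3/EI
  at E: point load 107.5 at a = 2.15: Pab(L + a)/(6LEI) = 397.5/EI
  at D: point load 37.5 at a = 8.06: Pab(L + b)/(6LEI) = 169.4/EI
  at E: point load 37.5 at a = 8.06: Pab(L + a)/(6LEI) = 237.1/EI
  θ_D0 = 765.7/EI,  θ_E0 = 634.6/EI
Flexibility coefficients: a unit moment at one end gives L/(3EI) there and L/(6EI) at the far end, so f₁₁ = f₂₂ = 3.583/EI and f₁₂ = f₂₁ = 1.792/EI.
Compatibility — zero rotation at each built-in end:
  3.583 M_D + 1.792 M_E = 765.7
  1.792 M_D + 3.583 M_E = 634.6
Solving the pair gives M_D = 166.8 kN·m and M_E = 93.69 kN·m (hogging).

M_E = 93.69 kN·m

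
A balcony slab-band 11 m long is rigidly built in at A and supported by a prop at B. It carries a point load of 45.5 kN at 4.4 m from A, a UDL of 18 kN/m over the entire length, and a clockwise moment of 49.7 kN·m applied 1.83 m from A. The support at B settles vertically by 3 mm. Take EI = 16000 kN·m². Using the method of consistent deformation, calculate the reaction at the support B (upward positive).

R_B = 85.67 kN

Choose R_B as the redundant. The primary structure is the cantilever fixed at A.
Free-end deflection of the primary structure under the applied loading (downward +):
  point load 45.5 at a = 4.4: Pa²(3L − a)/(6EI) = 4199/EI
  UDL 18: wL⁴/(8EI) = 32942/EI
  clockwise couple 49.7 at a = 1.83: M₀a(2L − a)/(2EI) = 917.2/EI
  δ_0 = 38058/EI
Tip deflection under a unit load at B: L³/(3EI) = 443.7/EI.
With EI = 16000 kN·m²: δ_0 = 2.3786 m and δ_{BB} = 0.027729 m/kN.
Compatibility — the beam at B must follow the support down by 0.003 m: δ_0 − R_B·δ_{BB} = 0.003, so R_B = (2.3786 − 0.003)/0.027729 = 85.67 kN.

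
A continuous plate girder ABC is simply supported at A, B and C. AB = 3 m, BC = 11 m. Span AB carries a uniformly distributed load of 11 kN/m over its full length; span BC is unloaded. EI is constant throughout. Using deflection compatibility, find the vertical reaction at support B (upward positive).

Insert a hinge at B; M_B is the redundant, and each span becomes simply supported.
End slopes at the hinge B, treating each span as simply supported:
  span AB: UDL 11: wL³/(24EI) = 12.38/EI
  relative rotation θ_0 = (12.38 + 0)/EI = 12.38/EI
A unit hogging moment at B produces rotation L₁/(3EI) + L₂/(3EI) = 4.667/EI.
Compatibility: M_B·(L₁+L₂)/(3EI) = θ_0, giving M_B = 2.652 kN·m (hogging).
Span AB, ΣM about A with M_B applied at B: R_B^{AB}·3 = 49.5 + 2.652, so R_B^{AB} = 17.38 kN and R_A = 33 − 17.38 = 15.62 kN.
Span BC, ΣM about C: R_B^{BC}·11 = 0 + 2.652, so R_B^{BC} = 0.2411 kN and R_C = 0 − 0.2411 = -0.2411 kN.
R_B = 17.38 + 0.2411 = 17.62 kN.

R_B = 17.62 kN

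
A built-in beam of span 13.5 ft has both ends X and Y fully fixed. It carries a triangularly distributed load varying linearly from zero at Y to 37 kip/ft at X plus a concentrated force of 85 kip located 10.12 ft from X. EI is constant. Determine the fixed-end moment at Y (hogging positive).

M_Y = 386.2 kip·ft

Release both end moments; the primary structure is a simply-supported span XY with redundants M_X and M_Y.
End rotations of the released simple span under the applied load (×1/EI):
  at X: triangular load, peak 37: w₀L³/(45EI) = 2023/EI
  at Y: triangular load, peak 37: 7w₀L³/(360EI) = 1770/EI
  at X: point load 85 at a = 10.12: Pab(L + b)/(6LEI) = 605.9/EI
  at Y: point load 85 at a = 10.12: Pab(L + a)/(6LEI) = 847.8/EI
  θ_X0 = 2629/EI,  θ_Y0 = 2618/EI
Flexibility coefficients: a unit moment at one end gives L/(3EI) there and L/(6EI) at the far end, so f₁₁ = f₂₂ = 4.5/EI and f₁₂ = f₂₁ = 2.25/EI.
Compatibility — zero rotation at each built-in end:
  4.5 M_X + 2.25 M_Y = 2629
  2.25 M_X + 4.5 M_Y = 2618
Solving the pair gives M_X = 391.1 kip·ft and M_Y = 386.2 kip·ft (hogging).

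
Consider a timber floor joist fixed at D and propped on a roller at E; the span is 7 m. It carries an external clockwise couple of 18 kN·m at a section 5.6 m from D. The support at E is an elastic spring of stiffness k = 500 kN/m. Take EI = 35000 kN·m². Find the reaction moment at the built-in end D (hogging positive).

M_D = 1.923 kN·m

Release the roller at E. Primary structure: cantilever fixed at D.
Free-end deflection of the primary structure under the applied loading (downward +):
  clockwise couple 18 at a = 5.6: M₀a(2L − a)/(2EI) = 423.4/EI
Tip deflection under a unit load at E: L³/(3EI) = 114.3/EI.
With EI = 35000 kN·m²: δ_0 = 0.012096 m and δ_{EE} = 0.003267 m/kN.
Compatibility — the spring shortens by R_E/k under the reaction it provides: δ_0 − R_E·δ_{EE} = R_E/k. With 1/k = 0.002 m/kN, R_E = δ_0 / (δ_{EE} + 1/k) = 0.012096 / (0.003267 + 0.002) = 2.297 kN.
Moment equilibrium about D: M_D = Σ(load moments about D) − R_E·L = 18 − 2.297×7 = 1.923 kN·m.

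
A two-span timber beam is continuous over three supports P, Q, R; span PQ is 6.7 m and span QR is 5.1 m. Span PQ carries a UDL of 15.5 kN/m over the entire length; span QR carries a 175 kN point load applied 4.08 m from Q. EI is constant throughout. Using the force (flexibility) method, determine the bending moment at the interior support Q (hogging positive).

M_Q = 86.41 kN·m

Take M_Q as the redundant. Released structure: two simple spans PQ and QR with a hinge at Q.
Rotations at Q on the released spans (each span's end-slope, ×1/EI):
  span PQ: UDL 15.5: wL³/(24EI) = 194.2/EI
  span QR: point load 175 at a = 4.08: Pab(L + b)/(6LEI) = 145.7/EI
  relative rotation θ_0 = (194.2 + 145.7)/EI = 339.9/EI
A unit hogging moment at Q produces rotation L₁/(3EI) + L₂/(3EI) = 3.933/EI.
Compatibility: M_Q·(L₁+L₂)/(3EI) = θ_0, giving M_Q = 86.41 kN·m (hogging).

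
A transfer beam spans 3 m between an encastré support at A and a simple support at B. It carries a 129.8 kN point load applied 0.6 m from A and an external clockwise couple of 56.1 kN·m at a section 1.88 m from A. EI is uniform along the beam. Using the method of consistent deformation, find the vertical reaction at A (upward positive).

Release the roller at B. Primary structure: cantilever fixed at A.
Free-end deflection of the primary structure under the applied loading (downward +):
  point load 129.8 at a = 0.6: Pa²(3L − a)/(6EI) = 65.42/EI
  clockwise couple 56.1 at a = 1.88: M₀a(2L − a)/(2EI) = 217.3/EI
  δ_0 = 282.7/EI
Tip deflection under a unit load at B: L³/(3EI) = 9/EI.
Compatibility at B: δ_0 − R_B·δ_{BB} = 0, so R_B = 282.7/9 = 31.41 kN.
Vertical equilibrium: R_A = ΣP − R_B = 129.8 − 31.41 = 98.39 kN.

R_A = 98.39 kN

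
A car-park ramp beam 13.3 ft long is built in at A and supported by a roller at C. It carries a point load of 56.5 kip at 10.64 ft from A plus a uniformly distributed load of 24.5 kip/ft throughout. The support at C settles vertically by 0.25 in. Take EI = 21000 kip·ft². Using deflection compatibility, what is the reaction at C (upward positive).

R_C = 161.4 kip

Remove the prop at C; the released (primary) structure is a cantilever built in at A.
Free-end deflection of the primary structure under the applied loading (downward +):
  point load 56.5 at a = 10.64: Pa²(3L − a)/(6EI) = 31193/EI
  UDL 24.5: wL⁴/(8EI) = 95826/EI
  δ_0 = 127019/EI
Tip deflection under a unit load at C: L³/(3EI) = 784.2/EI.
With EI = 21000 kip·ft²: δ_0 = 6.0485 ft and δ_{CC} = 0.037343 ft/kip.
Compatibility — the beam at C must follow the support down by 0.02083 ft: δ_0 − R_C·δ_{CC} = 0.02083, so R_C = (6.0485 − 0.02083)/0.037343 = 161.4 kip.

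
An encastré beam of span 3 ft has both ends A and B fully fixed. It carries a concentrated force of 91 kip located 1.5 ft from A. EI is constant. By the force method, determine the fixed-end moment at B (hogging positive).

M_B = 34.12 kip·ft

Release both end moments; the primary structure is a simply-supported span AB with redundants M_A and M_B.
On the primary (simply-supported) span, the end slopes from the loading are:
  at A: point load 91 at a = 1.5: Pab(L + b)/(6LEI) = 51.19/EI
  at B: point load 91 at a = 1.5: Pab(L + a)/(6LEI) = 51.19/EI
  θ_A0 = 51.19/EI,  θ_B0 = 51.19/EI
Flexibility coefficients: a unit moment at one end gives L/(3EI) there and L/(6EI) at the far end, so f₁₁ = f₂₂ = 1/EI and f₁₂ = f₂₁ = 0.5/EI.
Compatibility — zero rotation at each built-in end:
  1 M_A + 0.5 M_B = 51.19
  0.5 M_A + 1 M_B = 51.19
Solving the pair gives M_A = 34.12 kip·ft and M_B = 34.12 kip·ft (hogging).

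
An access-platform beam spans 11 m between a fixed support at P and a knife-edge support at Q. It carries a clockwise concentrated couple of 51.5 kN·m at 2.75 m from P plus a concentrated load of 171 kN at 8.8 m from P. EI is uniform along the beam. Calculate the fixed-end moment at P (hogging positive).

M_P = 198.3 kN·m

Take the reaction at Q as the redundant and release it; the primary structure is a cantilever fixed at P.
Downward deflection at the released point Q due to the loads:
  clockwise couple 51.5 at a = 2.75: M₀a(2L − a)/(2EI) = 1363/EI
  point load 171 at a = 8.8: Pa²(3L − a)/(6EI) = 53410/EI
  δ_0 = 54774/EI
Flexibility coefficient — unit upward force at Q: δ_{QQ} = L³/(3EI) = 443.7/EI.
Compatibility at Q: δ_0 − R_Q·δ_{QQ} = 0, so R_Q = 54774/443.7 = 123.5 kN.
Moment equilibrium about P: M_P = Σ(load moments about P) − R_Q·L = 1556 − 123.5×11 = 198.3 kN·m.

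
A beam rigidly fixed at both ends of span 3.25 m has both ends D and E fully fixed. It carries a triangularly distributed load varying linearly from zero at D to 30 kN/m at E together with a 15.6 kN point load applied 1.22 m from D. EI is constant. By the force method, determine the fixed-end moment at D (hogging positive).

M_D = 17.99 kN·m

Take the two fixed-end moments M_D, M_E as redundants; the released structure is the simple span DE.
On the primary (simply-supported) span, the end slopes from the loading are:
  at D: triangular load, peak 30: 7w₀L³/(360EI) = 20.02/EI
  at E: triangular load, peak 30: w₀L³/(45EI) = 22.89/EI
  at D: point load 15.6 at a = 1.22: Pab(L + b)/(6LEI) = 10.46/EI
  at E: point load 15.6 at a = 1.22: Pab(L + a)/(6LEI) = 8.856/EI
  θ_D0 = 30.49/EI,  θ_E0 = 31.74/EI
Flexibility coefficients: a unit moment at one end gives L/(3EI) there and L/(6EI) at the far end, so f₁₁ = f₂₂ = 1.083/EI and f₁₂ = f₂₁ = 0.5417/EI.
Compatibility — zero rotation at each built-in end:
  1.083 M_D + 0.5417 M_E = 30.49
  0.5417 M_D + 1.083 M_E = 31.74
Solving the pair gives M_D = 17.99 kN·m and M_E = 20.31 kN·m (hogging).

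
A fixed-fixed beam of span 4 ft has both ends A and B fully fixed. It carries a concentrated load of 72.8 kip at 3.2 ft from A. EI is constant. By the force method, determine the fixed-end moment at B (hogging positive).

Take the two fixed-end moments M_A, M_B as redundants; the released structure is the simple span AB.
Simple-span end rotations at A and B under the given loads:
  at A: point load 72.8 at a = 3.2: Pab(L + b)/(6LEI) = 37.27/EI
  at B: point load 72.8 at a = 3.2: Pab(L + a)/(6LEI) = 55.91/EI
  θ_A0 = 37.27/EI,  θ_B0 = 55.91/EI
Flexibility coefficients: a unit moment at one end gives L/(3EI) there and L/(6EI) at the far end, so f₁₁ = f₂₂ = 1.333/EI and f₁₂ = f₂₁ = 0.6667/EI.
Compatibility — zero rotation at each built-in end:
  1.333 M_A + 0.6667 M_B = 37.27
  0.6667 M_A + 1.333 M_B = 55.91
Solving the pair gives M_A = 9.318 kip·ft and M_B = 37.27 kip·ft (hogging).

M_B = 37.27 kip·ft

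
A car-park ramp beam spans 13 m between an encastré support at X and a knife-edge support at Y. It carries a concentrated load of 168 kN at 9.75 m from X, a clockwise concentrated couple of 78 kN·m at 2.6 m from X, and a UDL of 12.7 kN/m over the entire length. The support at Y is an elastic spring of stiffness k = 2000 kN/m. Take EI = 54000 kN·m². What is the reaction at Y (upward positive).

Remove the prop at Y; the released (primary) structure is a cantilever built in at X.
Free-end deflection of the primary structure under the applied loading (downward +):
  point load 168 at a = 9.75: Pa²(3L − a)/(6EI) = 77856/EI
  clockwise couple 78 at a = 2.6: M₀a(2L − a)/(2EI) = 2373/EI
  UDL 12.7: wL⁴/(8EI) = 45341/EI
  δ_0 = 125570/EI
Flexibility coefficient — unit upward force at Y: δ_{YY} = L³/(3EI) = 732.3/EI.
With EI = 54000 kN·m²: δ_0 = 2.3254 m and δ_{YY} = 0.013562 m/kN.
Compatibility — the spring shortens by R_Y/k under the reaction it provides: δ_0 − R_Y·δ_{YY} = R_Y/k. With 1/k = 0.0005 m/kN, R_Y = δ_0 / (δ_{YY} + 1/k) = 2.3254 / (0.013562 + 0.0005) = 165.4 kN.

R_Y = 165.4 kN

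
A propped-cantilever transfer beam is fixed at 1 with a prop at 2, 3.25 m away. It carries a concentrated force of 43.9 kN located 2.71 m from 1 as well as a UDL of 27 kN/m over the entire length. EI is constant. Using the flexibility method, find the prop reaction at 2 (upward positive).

R_2 = 65.97 kN

Take the reaction at 2 as the redundant and release it; the primary structure is a cantilever fixed at 1.
Deflection at 2 on the released cantilever, summing each load's contribution:
  point load 43.9 at a = 2.71: Pa²(3L − a)/(6EI) = 378.3/EI
  UDL 27: wL⁴/(8EI) = 376.5/EI
  δ_0 = 754.8/EI
Flexibility coefficient — unit upward force at 2: δ_{22} = L³/(3EI) = 11.44/EI.
Compatibility at 2: δ_0 − R_2·δ_{22} = 0, so R_2 = 754.8/11.44 = 65.97 kN.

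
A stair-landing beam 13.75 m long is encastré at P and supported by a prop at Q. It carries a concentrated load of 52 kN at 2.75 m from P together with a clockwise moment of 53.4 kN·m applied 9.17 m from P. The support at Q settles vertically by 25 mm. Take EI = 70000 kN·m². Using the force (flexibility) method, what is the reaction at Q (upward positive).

R_Q = 6.072 kN

Remove the prop at Q; the released (primary) structure is a cantilever built in at P.
Free-end deflection of the primary structure under the applied loading (downward +):
  point load 52 at a = 2.75: Pa²(3L − a)/(6EI) = 2523/EI
  clockwise couple 53.4 at a = 9.17: M₀a(2L − a)/(2EI) = 4488/EI
  δ_0 = 7011/EI
Flexibility coefficient — unit upward force at Q: δ_{QQ} = L³/(3EI) = 866.5/EI.
With EI = 70000 kN·m²: δ_0 = 0.10016 m and δ_{QQ} = 0.012379 m/kN.
Compatibility — the beam at Q must follow the support down by 0.025 m: δ_0 − R_Q·δ_{QQ} = 0.025, so R_Q = (0.10016 − 0.025)/0.012379 = 6.072 kN.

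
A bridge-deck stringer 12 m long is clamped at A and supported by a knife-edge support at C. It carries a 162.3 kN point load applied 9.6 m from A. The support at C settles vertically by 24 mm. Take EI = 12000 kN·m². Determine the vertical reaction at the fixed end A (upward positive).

Release the roller at C. Primary structure: cantilever fixed at A.
Primary-structure tip deflection at C by superposition:
  point load 162.3 at a = 9.6: Pa²(3L − a)/(6EI) = 65813/EI
Tip deflection under a unit load at C: L³/(3EI) = 576/EI.
With EI = 12000 kN·m²: δ_0 = 5.4844 m and δ_{CC} = 0.048 m/kN.
Compatibility — the beam at C must follow the support down by 0.024 m: δ_0 − R_C·δ_{CC} = 0.024, so R_C = (5.4844 − 0.024)/0.048 = 113.8 kN.
Vertical equilibrium: R_A = ΣP − R_C = 162.3 − 113.8 = 48.54 kN.

R_A = 48.54 kN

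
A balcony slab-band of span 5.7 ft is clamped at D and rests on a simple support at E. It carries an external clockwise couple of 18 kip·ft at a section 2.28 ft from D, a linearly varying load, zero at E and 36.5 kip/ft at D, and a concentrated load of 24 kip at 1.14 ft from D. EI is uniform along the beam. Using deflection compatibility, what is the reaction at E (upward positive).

Release the roller at E. Primary structure: cantilever fixed at D.
Downward deflection at the released point E due to the loads:
  clockwise couple 18 at a = 2.28: M₀a(2L − a)/(2EI) = 187.1/EI
  triangular load, peak 36.5 at the fixed end: w₀L⁴/(30EI) = 1284/EI
  point load 24 at a = 1.14: Pa²(3L − a)/(6EI) = 82.97/EI
  δ_0 = 1554/EI
Tip deflection under a unit load at E: L³/(3EI) = 61.73/EI.
The prop prevents deflection at E: R_E = δ_0/δ_{EE} = 1554/61.73 = 25.18 kip.

R_E = 25.18 kip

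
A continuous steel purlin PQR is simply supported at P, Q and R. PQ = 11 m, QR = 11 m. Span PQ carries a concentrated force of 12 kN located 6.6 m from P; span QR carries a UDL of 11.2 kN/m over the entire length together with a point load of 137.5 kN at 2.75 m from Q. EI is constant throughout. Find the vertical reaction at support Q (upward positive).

R_Q = 212.2 kN

Take M_Q as the redundant. Released structure: two simple spans PQ and QR with a hinge at Q.
Rotations at Q on the released spans (each span's end-slope, ×1/EI):
  span PQ: point load 12 at a = 6.6: Pab(L + a)/(6LEI) = 92.93/EI
  span QR: UDL 11.2: wL³/(24EI) = 621.1/EI
  span QR: point load 137.5 at a = 2.75: Pab(L + b)/(6LEI) = 909.9/EI
  relative rotation θ_0 = (92.93 + 1531)/EI = 1624/EI
A unit hogging moment at Q produces rotation L₁/(3EI) + L₂/(3EI) = 7.333/EI.
Slope continuity at Q: θ_0 = M_Q·7.333/EI, so M_Q = 1624/7.333 = 221.4 kN·m (hogging).
Span PQ, ΣM about P with M_Q applied at Q: R_Q^{PQ}·11 = 79.2 + 221.4, so R_Q^{PQ} = 27.33 kN and R_P = 12 − 27.33 = -15.33 kN.
Span QR, ΣM about R: R_Q^{QR}·11 = 1812 + 221.4, so R_Q^{QR} = 184.9 kN and R_R = 260.7 − 184.9 = 75.84 kN.
R_Q = 27.33 + 184.9 = 212.2 kN.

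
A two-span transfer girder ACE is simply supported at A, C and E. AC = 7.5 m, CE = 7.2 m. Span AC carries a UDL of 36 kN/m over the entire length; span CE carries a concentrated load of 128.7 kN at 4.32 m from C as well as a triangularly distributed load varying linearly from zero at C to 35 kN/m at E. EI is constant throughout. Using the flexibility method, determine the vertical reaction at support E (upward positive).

R_E = 125.5 kN

Release continuity at C by inserting a hinge; the redundant is the internal moment M_C. The primary structure is two simply-supported spans AC and CE.
End slopes at the hinge C, treating each span as simply supported:
  span AC: UDL 36: wL³/(24EI) = 632.8/EI
  span CE: point load 128.7 at a = 4.32: Pab(L + b)/(6LEI) = 373.6/EI
  span CE: triangular load, peak 35: 7w₀L³/(360EI) = 254/EI
  relative rotation θ_0 = (632.8 + 627.6)/EI = 1260/EI
A unit hogging moment at C produces rotation L₁/(3EI) + L₂/(3EI) = 4.9/EI.
Slope continuity at C: θ_0 = M_C·4.9/EI, so M_C = 1260/4.9 = 257.2 kN·m (hogging).
Span CE, ΣM about E: R_C^{CE}·7.2 = 673.1 + 257.2, so R_C^{CE} = 129.2 kN and R_E = 254.7 − 129.2 = 125.5 kN.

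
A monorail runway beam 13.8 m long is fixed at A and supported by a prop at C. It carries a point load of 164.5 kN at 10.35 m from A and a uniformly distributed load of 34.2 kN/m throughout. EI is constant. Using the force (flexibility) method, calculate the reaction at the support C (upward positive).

R_C = 281.1 kN

Take the reaction at C as the redundant and release it; the primary structure is a cantilever fixed at A.
Downward deflection at the released point C due to the loads:
  point load 164.5 at a = 10.35: Pa²(3L − a)/(6EI) = 91192/EI
  UDL 34.2: wL⁴/(8EI) = 155043/EI
  δ_0 = 246235/EI
Tip deflection under a unit load at C: L³/(3EI) = 876/EI.
Compatibility at C: δ_0 − R_C·δ_{CC} = 0, so R_C = 246235/876 = 281.1 kN.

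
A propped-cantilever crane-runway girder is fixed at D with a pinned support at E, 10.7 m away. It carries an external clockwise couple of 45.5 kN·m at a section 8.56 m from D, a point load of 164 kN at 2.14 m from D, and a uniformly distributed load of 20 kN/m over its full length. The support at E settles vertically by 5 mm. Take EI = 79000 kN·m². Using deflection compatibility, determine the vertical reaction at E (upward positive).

R_E = 94.59 kN

Choose R_E as the redundant. The primary structure is the cantilever fixed at D.
Primary-structure tip deflection at E by superposition:
  clockwise couple 45.5 at a = 8.56: M₀a(2L − a)/(2EI) = 2500/EI
  point load 164 at a = 2.14: Pa²(3L − a)/(6EI) = 3750/EI
  UDL 20: wL⁴/(8EI) = 32770/EI
  δ_0 = 39021/EI
Flexibility coefficient — unit upward force at E: δ_{EE} = L³/(3EI) = 408.3/EI.
With EI = 79000 kN·m²: δ_0 = 0.49393 m and δ_{EE} = 0.005169 m/kN.
Compatibility — the beam at E must follow the support down by 0.005 m: δ_0 − R_E·δ_{EE} = 0.005, so R_E = (0.49393 − 0.005)/0.005169 = 94.59 kN.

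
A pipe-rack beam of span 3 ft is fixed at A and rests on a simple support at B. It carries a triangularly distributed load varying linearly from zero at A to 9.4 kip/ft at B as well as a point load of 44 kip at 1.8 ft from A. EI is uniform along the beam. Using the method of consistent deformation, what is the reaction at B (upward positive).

R_B = 26.76 kip

Remove the prop at B; the released (primary) structure is a cantilever built in at A.
Downward deflection at the released point B due to the loads:
  triangular load, peak 9.4 at the free end: 11w₀L⁴/(120EI) = 69.8/EI
  point load 44 at a = 1.8: Pa²(3L − a)/(6EI) = 171.1/EI
  δ_0 = 240.9/EI
Flexibility coefficient — unit upward force at B: δ_{BB} = L³/(3EI) = 9/EI.
The prop prevents deflection at B: R_B = δ_0/δ_{BB} = 240.9/9 = 26.76 kip.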